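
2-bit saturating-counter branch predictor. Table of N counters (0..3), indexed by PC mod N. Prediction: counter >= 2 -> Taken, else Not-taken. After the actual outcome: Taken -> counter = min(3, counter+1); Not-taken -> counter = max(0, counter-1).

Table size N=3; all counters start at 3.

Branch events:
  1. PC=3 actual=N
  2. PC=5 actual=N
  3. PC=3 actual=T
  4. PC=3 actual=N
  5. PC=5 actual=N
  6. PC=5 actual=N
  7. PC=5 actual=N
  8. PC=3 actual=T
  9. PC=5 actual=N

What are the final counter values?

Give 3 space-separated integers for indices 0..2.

Answer: 3 3 0

Derivation:
Ev 1: PC=3 idx=0 pred=T actual=N -> ctr[0]=2
Ev 2: PC=5 idx=2 pred=T actual=N -> ctr[2]=2
Ev 3: PC=3 idx=0 pred=T actual=T -> ctr[0]=3
Ev 4: PC=3 idx=0 pred=T actual=N -> ctr[0]=2
Ev 5: PC=5 idx=2 pred=T actual=N -> ctr[2]=1
Ev 6: PC=5 idx=2 pred=N actual=N -> ctr[2]=0
Ev 7: PC=5 idx=2 pred=N actual=N -> ctr[2]=0
Ev 8: PC=3 idx=0 pred=T actual=T -> ctr[0]=3
Ev 9: PC=5 idx=2 pred=N actual=N -> ctr[2]=0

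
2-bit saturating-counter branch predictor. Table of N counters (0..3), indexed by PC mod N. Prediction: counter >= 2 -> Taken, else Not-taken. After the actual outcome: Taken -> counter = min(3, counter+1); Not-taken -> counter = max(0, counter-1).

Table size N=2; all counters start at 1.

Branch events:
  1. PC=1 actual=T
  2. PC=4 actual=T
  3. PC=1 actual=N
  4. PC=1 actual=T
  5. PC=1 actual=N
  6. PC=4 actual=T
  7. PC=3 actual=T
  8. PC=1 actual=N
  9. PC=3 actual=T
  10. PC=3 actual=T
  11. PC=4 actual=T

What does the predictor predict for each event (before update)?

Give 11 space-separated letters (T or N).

Answer: N N T N T T N T N T T

Derivation:
Ev 1: PC=1 idx=1 pred=N actual=T -> ctr[1]=2
Ev 2: PC=4 idx=0 pred=N actual=T -> ctr[0]=2
Ev 3: PC=1 idx=1 pred=T actual=N -> ctr[1]=1
Ev 4: PC=1 idx=1 pred=N actual=T -> ctr[1]=2
Ev 5: PC=1 idx=1 pred=T actual=N -> ctr[1]=1
Ev 6: PC=4 idx=0 pred=T actual=T -> ctr[0]=3
Ev 7: PC=3 idx=1 pred=N actual=T -> ctr[1]=2
Ev 8: PC=1 idx=1 pred=T actual=N -> ctr[1]=1
Ev 9: PC=3 idx=1 pred=N actual=T -> ctr[1]=2
Ev 10: PC=3 idx=1 pred=T actual=T -> ctr[1]=3
Ev 11: PC=4 idx=0 pred=T actual=T -> ctr[0]=3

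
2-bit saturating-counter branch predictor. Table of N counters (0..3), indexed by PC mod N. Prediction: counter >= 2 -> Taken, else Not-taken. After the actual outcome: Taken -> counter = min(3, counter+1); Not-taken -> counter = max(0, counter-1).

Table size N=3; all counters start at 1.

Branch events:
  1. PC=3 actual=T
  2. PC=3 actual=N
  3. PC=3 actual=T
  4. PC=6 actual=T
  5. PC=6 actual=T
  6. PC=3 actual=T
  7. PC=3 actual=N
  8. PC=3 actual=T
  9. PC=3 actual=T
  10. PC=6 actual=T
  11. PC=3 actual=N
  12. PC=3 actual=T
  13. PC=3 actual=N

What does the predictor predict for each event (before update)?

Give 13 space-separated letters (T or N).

Ev 1: PC=3 idx=0 pred=N actual=T -> ctr[0]=2
Ev 2: PC=3 idx=0 pred=T actual=N -> ctr[0]=1
Ev 3: PC=3 idx=0 pred=N actual=T -> ctr[0]=2
Ev 4: PC=6 idx=0 pred=T actual=T -> ctr[0]=3
Ev 5: PC=6 idx=0 pred=T actual=T -> ctr[0]=3
Ev 6: PC=3 idx=0 pred=T actual=T -> ctr[0]=3
Ev 7: PC=3 idx=0 pred=T actual=N -> ctr[0]=2
Ev 8: PC=3 idx=0 pred=T actual=T -> ctr[0]=3
Ev 9: PC=3 idx=0 pred=T actual=T -> ctr[0]=3
Ev 10: PC=6 idx=0 pred=T actual=T -> ctr[0]=3
Ev 11: PC=3 idx=0 pred=T actual=N -> ctr[0]=2
Ev 12: PC=3 idx=0 pred=T actual=T -> ctr[0]=3
Ev 13: PC=3 idx=0 pred=T actual=N -> ctr[0]=2

Answer: N T N T T T T T T T T T T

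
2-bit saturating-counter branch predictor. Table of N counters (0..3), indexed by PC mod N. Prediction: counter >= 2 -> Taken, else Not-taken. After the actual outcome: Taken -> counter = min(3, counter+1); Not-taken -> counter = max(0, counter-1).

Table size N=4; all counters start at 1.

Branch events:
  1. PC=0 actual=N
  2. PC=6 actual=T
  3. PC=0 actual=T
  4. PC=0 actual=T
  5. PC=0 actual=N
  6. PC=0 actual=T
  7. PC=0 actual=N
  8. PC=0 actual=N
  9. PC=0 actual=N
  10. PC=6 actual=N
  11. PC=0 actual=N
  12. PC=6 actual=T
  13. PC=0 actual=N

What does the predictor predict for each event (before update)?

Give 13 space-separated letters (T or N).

Answer: N N N N T N T N N T N N N

Derivation:
Ev 1: PC=0 idx=0 pred=N actual=N -> ctr[0]=0
Ev 2: PC=6 idx=2 pred=N actual=T -> ctr[2]=2
Ev 3: PC=0 idx=0 pred=N actual=T -> ctr[0]=1
Ev 4: PC=0 idx=0 pred=N actual=T -> ctr[0]=2
Ev 5: PC=0 idx=0 pred=T actual=N -> ctr[0]=1
Ev 6: PC=0 idx=0 pred=N actual=T -> ctr[0]=2
Ev 7: PC=0 idx=0 pred=T actual=N -> ctr[0]=1
Ev 8: PC=0 idx=0 pred=N actual=N -> ctr[0]=0
Ev 9: PC=0 idx=0 pred=N actual=N -> ctr[0]=0
Ev 10: PC=6 idx=2 pred=T actual=N -> ctr[2]=1
Ev 11: PC=0 idx=0 pred=N actual=N -> ctr[0]=0
Ev 12: PC=6 idx=2 pred=N actual=T -> ctr[2]=2
Ev 13: PC=0 idx=0 pred=N actual=N -> ctr[0]=0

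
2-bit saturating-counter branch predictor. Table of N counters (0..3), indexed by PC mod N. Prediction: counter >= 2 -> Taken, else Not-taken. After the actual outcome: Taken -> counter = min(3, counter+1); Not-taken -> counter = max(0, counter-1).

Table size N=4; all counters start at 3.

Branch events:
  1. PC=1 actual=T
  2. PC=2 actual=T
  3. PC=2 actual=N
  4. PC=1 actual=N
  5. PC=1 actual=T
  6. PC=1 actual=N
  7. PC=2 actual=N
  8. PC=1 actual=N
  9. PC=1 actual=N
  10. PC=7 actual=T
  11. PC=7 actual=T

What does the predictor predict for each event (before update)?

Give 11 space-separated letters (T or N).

Answer: T T T T T T T T N T T

Derivation:
Ev 1: PC=1 idx=1 pred=T actual=T -> ctr[1]=3
Ev 2: PC=2 idx=2 pred=T actual=T -> ctr[2]=3
Ev 3: PC=2 idx=2 pred=T actual=N -> ctr[2]=2
Ev 4: PC=1 idx=1 pred=T actual=N -> ctr[1]=2
Ev 5: PC=1 idx=1 pred=T actual=T -> ctr[1]=3
Ev 6: PC=1 idx=1 pred=T actual=N -> ctr[1]=2
Ev 7: PC=2 idx=2 pred=T actual=N -> ctr[2]=1
Ev 8: PC=1 idx=1 pred=T actual=N -> ctr[1]=1
Ev 9: PC=1 idx=1 pred=N actual=N -> ctr[1]=0
Ev 10: PC=7 idx=3 pred=T actual=T -> ctr[3]=3
Ev 11: PC=7 idx=3 pred=T actual=T -> ctr[3]=3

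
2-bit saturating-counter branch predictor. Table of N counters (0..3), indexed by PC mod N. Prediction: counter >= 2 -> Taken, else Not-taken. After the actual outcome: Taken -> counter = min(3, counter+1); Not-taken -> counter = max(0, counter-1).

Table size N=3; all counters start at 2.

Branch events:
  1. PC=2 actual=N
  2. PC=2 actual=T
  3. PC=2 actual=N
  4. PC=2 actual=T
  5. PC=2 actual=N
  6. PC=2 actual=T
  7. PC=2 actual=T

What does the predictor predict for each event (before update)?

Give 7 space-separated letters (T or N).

Answer: T N T N T N T

Derivation:
Ev 1: PC=2 idx=2 pred=T actual=N -> ctr[2]=1
Ev 2: PC=2 idx=2 pred=N actual=T -> ctr[2]=2
Ev 3: PC=2 idx=2 pred=T actual=N -> ctr[2]=1
Ev 4: PC=2 idx=2 pred=N actual=T -> ctr[2]=2
Ev 5: PC=2 idx=2 pred=T actual=N -> ctr[2]=1
Ev 6: PC=2 idx=2 pred=N actual=T -> ctr[2]=2
Ev 7: PC=2 idx=2 pred=T actual=T -> ctr[2]=3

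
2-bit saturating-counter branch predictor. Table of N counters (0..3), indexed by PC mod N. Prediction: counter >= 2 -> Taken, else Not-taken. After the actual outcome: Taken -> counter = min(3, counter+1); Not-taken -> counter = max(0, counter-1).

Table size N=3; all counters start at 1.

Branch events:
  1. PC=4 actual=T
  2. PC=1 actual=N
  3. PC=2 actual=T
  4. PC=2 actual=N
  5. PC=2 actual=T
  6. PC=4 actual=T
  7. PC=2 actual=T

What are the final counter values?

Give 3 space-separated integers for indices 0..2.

Ev 1: PC=4 idx=1 pred=N actual=T -> ctr[1]=2
Ev 2: PC=1 idx=1 pred=T actual=N -> ctr[1]=1
Ev 3: PC=2 idx=2 pred=N actual=T -> ctr[2]=2
Ev 4: PC=2 idx=2 pred=T actual=N -> ctr[2]=1
Ev 5: PC=2 idx=2 pred=N actual=T -> ctr[2]=2
Ev 6: PC=4 idx=1 pred=N actual=T -> ctr[1]=2
Ev 7: PC=2 idx=2 pred=T actual=T -> ctr[2]=3

Answer: 1 2 3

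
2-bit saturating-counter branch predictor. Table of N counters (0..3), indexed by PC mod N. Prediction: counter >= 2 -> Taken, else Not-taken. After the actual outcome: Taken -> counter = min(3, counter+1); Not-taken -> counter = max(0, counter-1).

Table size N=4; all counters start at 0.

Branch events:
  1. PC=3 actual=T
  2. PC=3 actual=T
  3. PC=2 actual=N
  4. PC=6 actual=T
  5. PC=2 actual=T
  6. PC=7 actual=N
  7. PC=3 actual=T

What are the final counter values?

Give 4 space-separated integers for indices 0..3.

Ev 1: PC=3 idx=3 pred=N actual=T -> ctr[3]=1
Ev 2: PC=3 idx=3 pred=N actual=T -> ctr[3]=2
Ev 3: PC=2 idx=2 pred=N actual=N -> ctr[2]=0
Ev 4: PC=6 idx=2 pred=N actual=T -> ctr[2]=1
Ev 5: PC=2 idx=2 pred=N actual=T -> ctr[2]=2
Ev 6: PC=7 idx=3 pred=T actual=N -> ctr[3]=1
Ev 7: PC=3 idx=3 pred=N actual=T -> ctr[3]=2

Answer: 0 0 2 2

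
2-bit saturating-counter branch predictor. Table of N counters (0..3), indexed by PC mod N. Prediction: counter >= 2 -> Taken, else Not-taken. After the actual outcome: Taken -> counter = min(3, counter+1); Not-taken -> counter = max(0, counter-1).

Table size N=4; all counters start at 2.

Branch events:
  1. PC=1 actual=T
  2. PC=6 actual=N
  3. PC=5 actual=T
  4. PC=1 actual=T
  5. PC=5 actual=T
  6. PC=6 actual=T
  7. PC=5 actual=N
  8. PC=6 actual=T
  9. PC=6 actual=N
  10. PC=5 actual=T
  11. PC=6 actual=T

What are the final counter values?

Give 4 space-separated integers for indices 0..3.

Answer: 2 3 3 2

Derivation:
Ev 1: PC=1 idx=1 pred=T actual=T -> ctr[1]=3
Ev 2: PC=6 idx=2 pred=T actual=N -> ctr[2]=1
Ev 3: PC=5 idx=1 pred=T actual=T -> ctr[1]=3
Ev 4: PC=1 idx=1 pred=T actual=T -> ctr[1]=3
Ev 5: PC=5 idx=1 pred=T actual=T -> ctr[1]=3
Ev 6: PC=6 idx=2 pred=N actual=T -> ctr[2]=2
Ev 7: PC=5 idx=1 pred=T actual=N -> ctr[1]=2
Ev 8: PC=6 idx=2 pred=T actual=T -> ctr[2]=3
Ev 9: PC=6 idx=2 pred=T actual=N -> ctr[2]=2
Ev 10: PC=5 idx=1 pred=T actual=T -> ctr[1]=3
Ev 11: PC=6 idx=2 pred=T actual=T -> ctr[2]=3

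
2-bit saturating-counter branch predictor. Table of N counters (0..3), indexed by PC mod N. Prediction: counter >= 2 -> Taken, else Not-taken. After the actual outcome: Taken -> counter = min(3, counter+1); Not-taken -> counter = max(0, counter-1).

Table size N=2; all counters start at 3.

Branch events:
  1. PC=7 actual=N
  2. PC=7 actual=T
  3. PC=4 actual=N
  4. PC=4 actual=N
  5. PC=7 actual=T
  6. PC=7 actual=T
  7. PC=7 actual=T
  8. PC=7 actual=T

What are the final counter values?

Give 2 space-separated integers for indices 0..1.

Answer: 1 3

Derivation:
Ev 1: PC=7 idx=1 pred=T actual=N -> ctr[1]=2
Ev 2: PC=7 idx=1 pred=T actual=T -> ctr[1]=3
Ev 3: PC=4 idx=0 pred=T actual=N -> ctr[0]=2
Ev 4: PC=4 idx=0 pred=T actual=N -> ctr[0]=1
Ev 5: PC=7 idx=1 pred=T actual=T -> ctr[1]=3
Ev 6: PC=7 idx=1 pred=T actual=T -> ctr[1]=3
Ev 7: PC=7 idx=1 pred=T actual=T -> ctr[1]=3
Ev 8: PC=7 idx=1 pred=T actual=T -> ctr[1]=3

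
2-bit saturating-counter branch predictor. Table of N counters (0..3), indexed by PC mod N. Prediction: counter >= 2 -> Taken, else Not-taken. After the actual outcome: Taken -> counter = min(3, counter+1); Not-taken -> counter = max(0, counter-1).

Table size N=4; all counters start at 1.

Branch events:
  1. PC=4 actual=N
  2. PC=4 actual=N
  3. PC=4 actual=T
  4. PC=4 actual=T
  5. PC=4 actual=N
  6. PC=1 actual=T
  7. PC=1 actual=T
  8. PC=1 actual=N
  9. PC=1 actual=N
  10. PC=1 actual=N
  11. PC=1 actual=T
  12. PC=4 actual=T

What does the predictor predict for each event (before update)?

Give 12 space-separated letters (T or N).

Ev 1: PC=4 idx=0 pred=N actual=N -> ctr[0]=0
Ev 2: PC=4 idx=0 pred=N actual=N -> ctr[0]=0
Ev 3: PC=4 idx=0 pred=N actual=T -> ctr[0]=1
Ev 4: PC=4 idx=0 pred=N actual=T -> ctr[0]=2
Ev 5: PC=4 idx=0 pred=T actual=N -> ctr[0]=1
Ev 6: PC=1 idx=1 pred=N actual=T -> ctr[1]=2
Ev 7: PC=1 idx=1 pred=T actual=T -> ctr[1]=3
Ev 8: PC=1 idx=1 pred=T actual=N -> ctr[1]=2
Ev 9: PC=1 idx=1 pred=T actual=N -> ctr[1]=1
Ev 10: PC=1 idx=1 pred=N actual=N -> ctr[1]=0
Ev 11: PC=1 idx=1 pred=N actual=T -> ctr[1]=1
Ev 12: PC=4 idx=0 pred=N actual=T -> ctr[0]=2

Answer: N N N N T N T T T N N N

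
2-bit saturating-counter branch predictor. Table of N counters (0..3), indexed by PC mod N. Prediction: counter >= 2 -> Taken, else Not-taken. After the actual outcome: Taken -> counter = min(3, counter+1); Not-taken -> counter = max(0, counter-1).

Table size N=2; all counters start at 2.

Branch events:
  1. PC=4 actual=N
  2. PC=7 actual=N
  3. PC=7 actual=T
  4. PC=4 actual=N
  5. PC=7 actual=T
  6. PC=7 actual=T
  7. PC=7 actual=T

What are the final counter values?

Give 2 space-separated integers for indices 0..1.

Answer: 0 3

Derivation:
Ev 1: PC=4 idx=0 pred=T actual=N -> ctr[0]=1
Ev 2: PC=7 idx=1 pred=T actual=N -> ctr[1]=1
Ev 3: PC=7 idx=1 pred=N actual=T -> ctr[1]=2
Ev 4: PC=4 idx=0 pred=N actual=N -> ctr[0]=0
Ev 5: PC=7 idx=1 pred=T actual=T -> ctr[1]=3
Ev 6: PC=7 idx=1 pred=T actual=T -> ctr[1]=3
Ev 7: PC=7 idx=1 pred=T actual=T -> ctr[1]=3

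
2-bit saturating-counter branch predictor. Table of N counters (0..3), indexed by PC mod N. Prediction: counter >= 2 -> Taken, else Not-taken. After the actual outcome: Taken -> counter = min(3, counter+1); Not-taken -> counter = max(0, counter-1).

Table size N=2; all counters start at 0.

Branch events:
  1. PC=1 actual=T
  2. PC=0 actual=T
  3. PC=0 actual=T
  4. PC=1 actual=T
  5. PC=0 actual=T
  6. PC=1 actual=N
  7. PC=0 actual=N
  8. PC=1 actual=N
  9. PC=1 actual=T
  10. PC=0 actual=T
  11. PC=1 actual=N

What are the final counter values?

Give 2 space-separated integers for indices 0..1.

Ev 1: PC=1 idx=1 pred=N actual=T -> ctr[1]=1
Ev 2: PC=0 idx=0 pred=N actual=T -> ctr[0]=1
Ev 3: PC=0 idx=0 pred=N actual=T -> ctr[0]=2
Ev 4: PC=1 idx=1 pred=N actual=T -> ctr[1]=2
Ev 5: PC=0 idx=0 pred=T actual=T -> ctr[0]=3
Ev 6: PC=1 idx=1 pred=T actual=N -> ctr[1]=1
Ev 7: PC=0 idx=0 pred=T actual=N -> ctr[0]=2
Ev 8: PC=1 idx=1 pred=N actual=N -> ctr[1]=0
Ev 9: PC=1 idx=1 pred=N actual=T -> ctr[1]=1
Ev 10: PC=0 idx=0 pred=T actual=T -> ctr[0]=3
Ev 11: PC=1 idx=1 pred=N actual=N -> ctr[1]=0

Answer: 3 0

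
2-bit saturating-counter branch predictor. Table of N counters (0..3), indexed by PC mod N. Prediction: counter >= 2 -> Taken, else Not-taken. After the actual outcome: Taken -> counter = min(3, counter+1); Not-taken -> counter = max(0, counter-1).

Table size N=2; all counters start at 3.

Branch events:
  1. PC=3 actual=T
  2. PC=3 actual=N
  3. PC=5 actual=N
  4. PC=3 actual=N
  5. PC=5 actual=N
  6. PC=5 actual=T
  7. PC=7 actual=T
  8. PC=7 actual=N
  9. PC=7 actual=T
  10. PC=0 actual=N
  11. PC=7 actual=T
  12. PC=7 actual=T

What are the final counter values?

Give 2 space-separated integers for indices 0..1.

Answer: 2 3

Derivation:
Ev 1: PC=3 idx=1 pred=T actual=T -> ctr[1]=3
Ev 2: PC=3 idx=1 pred=T actual=N -> ctr[1]=2
Ev 3: PC=5 idx=1 pred=T actual=N -> ctr[1]=1
Ev 4: PC=3 idx=1 pred=N actual=N -> ctr[1]=0
Ev 5: PC=5 idx=1 pred=N actual=N -> ctr[1]=0
Ev 6: PC=5 idx=1 pred=N actual=T -> ctr[1]=1
Ev 7: PC=7 idx=1 pred=N actual=T -> ctr[1]=2
Ev 8: PC=7 idx=1 pred=T actual=N -> ctr[1]=1
Ev 9: PC=7 idx=1 pred=N actual=T -> ctr[1]=2
Ev 10: PC=0 idx=0 pred=T actual=N -> ctr[0]=2
Ev 11: PC=7 idx=1 pred=T actual=T -> ctr[1]=3
Ev 12: PC=7 idx=1 pred=T actual=T -> ctr[1]=3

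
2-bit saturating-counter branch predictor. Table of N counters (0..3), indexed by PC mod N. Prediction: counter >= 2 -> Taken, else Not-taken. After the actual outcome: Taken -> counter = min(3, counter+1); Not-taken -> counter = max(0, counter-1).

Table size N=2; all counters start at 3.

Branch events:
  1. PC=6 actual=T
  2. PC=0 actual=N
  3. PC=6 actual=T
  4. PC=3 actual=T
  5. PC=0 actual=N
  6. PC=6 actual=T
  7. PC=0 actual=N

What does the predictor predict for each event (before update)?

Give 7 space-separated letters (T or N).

Answer: T T T T T T T

Derivation:
Ev 1: PC=6 idx=0 pred=T actual=T -> ctr[0]=3
Ev 2: PC=0 idx=0 pred=T actual=N -> ctr[0]=2
Ev 3: PC=6 idx=0 pred=T actual=T -> ctr[0]=3
Ev 4: PC=3 idx=1 pred=T actual=T -> ctr[1]=3
Ev 5: PC=0 idx=0 pred=T actual=N -> ctr[0]=2
Ev 6: PC=6 idx=0 pred=T actual=T -> ctr[0]=3
Ev 7: PC=0 idx=0 pred=T actual=N -> ctr[0]=2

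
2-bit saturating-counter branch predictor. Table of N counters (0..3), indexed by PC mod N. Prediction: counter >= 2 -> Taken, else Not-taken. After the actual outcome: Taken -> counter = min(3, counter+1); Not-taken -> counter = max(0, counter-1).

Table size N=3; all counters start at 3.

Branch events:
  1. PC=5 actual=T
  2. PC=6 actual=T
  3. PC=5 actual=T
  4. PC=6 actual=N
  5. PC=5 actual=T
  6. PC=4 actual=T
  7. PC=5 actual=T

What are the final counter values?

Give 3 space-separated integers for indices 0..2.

Answer: 2 3 3

Derivation:
Ev 1: PC=5 idx=2 pred=T actual=T -> ctr[2]=3
Ev 2: PC=6 idx=0 pred=T actual=T -> ctr[0]=3
Ev 3: PC=5 idx=2 pred=T actual=T -> ctr[2]=3
Ev 4: PC=6 idx=0 pred=T actual=N -> ctr[0]=2
Ev 5: PC=5 idx=2 pred=T actual=T -> ctr[2]=3
Ev 6: PC=4 idx=1 pred=T actual=T -> ctr[1]=3
Ev 7: PC=5 idx=2 pred=T actual=T -> ctr[2]=3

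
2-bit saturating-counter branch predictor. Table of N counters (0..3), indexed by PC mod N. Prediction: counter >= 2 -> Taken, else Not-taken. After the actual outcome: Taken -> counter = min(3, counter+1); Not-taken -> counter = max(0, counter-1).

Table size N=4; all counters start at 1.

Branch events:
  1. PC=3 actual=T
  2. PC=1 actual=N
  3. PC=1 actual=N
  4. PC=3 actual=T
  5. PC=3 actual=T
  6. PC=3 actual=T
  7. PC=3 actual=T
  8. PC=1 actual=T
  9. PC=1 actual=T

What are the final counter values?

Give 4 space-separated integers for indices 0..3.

Answer: 1 2 1 3

Derivation:
Ev 1: PC=3 idx=3 pred=N actual=T -> ctr[3]=2
Ev 2: PC=1 idx=1 pred=N actual=N -> ctr[1]=0
Ev 3: PC=1 idx=1 pred=N actual=N -> ctr[1]=0
Ev 4: PC=3 idx=3 pred=T actual=T -> ctr[3]=3
Ev 5: PC=3 idx=3 pred=T actual=T -> ctr[3]=3
Ev 6: PC=3 idx=3 pred=T actual=T -> ctr[3]=3
Ev 7: PC=3 idx=3 pred=T actual=T -> ctr[3]=3
Ev 8: PC=1 idx=1 pred=N actual=T -> ctr[1]=1
Ev 9: PC=1 idx=1 pred=N actual=T -> ctr[1]=2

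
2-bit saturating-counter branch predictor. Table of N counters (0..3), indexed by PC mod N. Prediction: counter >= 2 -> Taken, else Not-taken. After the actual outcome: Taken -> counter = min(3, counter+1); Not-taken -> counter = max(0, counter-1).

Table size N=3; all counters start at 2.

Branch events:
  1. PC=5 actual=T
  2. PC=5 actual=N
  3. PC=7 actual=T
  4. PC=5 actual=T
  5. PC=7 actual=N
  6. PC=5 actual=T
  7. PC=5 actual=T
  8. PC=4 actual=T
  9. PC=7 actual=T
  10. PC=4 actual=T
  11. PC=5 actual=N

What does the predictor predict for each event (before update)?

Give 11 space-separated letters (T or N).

Ev 1: PC=5 idx=2 pred=T actual=T -> ctr[2]=3
Ev 2: PC=5 idx=2 pred=T actual=N -> ctr[2]=2
Ev 3: PC=7 idx=1 pred=T actual=T -> ctr[1]=3
Ev 4: PC=5 idx=2 pred=T actual=T -> ctr[2]=3
Ev 5: PC=7 idx=1 pred=T actual=N -> ctr[1]=2
Ev 6: PC=5 idx=2 pred=T actual=T -> ctr[2]=3
Ev 7: PC=5 idx=2 pred=T actual=T -> ctr[2]=3
Ev 8: PC=4 idx=1 pred=T actual=T -> ctr[1]=3
Ev 9: PC=7 idx=1 pred=T actual=T -> ctr[1]=3
Ev 10: PC=4 idx=1 pred=T actual=T -> ctr[1]=3
Ev 11: PC=5 idx=2 pred=T actual=N -> ctr[2]=2

Answer: T T T T T T T T T T T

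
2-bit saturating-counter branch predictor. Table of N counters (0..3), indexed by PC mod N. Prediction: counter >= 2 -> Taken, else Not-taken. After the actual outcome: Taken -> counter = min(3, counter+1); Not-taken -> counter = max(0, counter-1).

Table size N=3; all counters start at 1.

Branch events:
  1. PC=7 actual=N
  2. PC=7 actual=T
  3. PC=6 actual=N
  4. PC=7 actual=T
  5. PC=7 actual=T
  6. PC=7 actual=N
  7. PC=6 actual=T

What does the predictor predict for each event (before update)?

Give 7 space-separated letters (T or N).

Ev 1: PC=7 idx=1 pred=N actual=N -> ctr[1]=0
Ev 2: PC=7 idx=1 pred=N actual=T -> ctr[1]=1
Ev 3: PC=6 idx=0 pred=N actual=N -> ctr[0]=0
Ev 4: PC=7 idx=1 pred=N actual=T -> ctr[1]=2
Ev 5: PC=7 idx=1 pred=T actual=T -> ctr[1]=3
Ev 6: PC=7 idx=1 pred=T actual=N -> ctr[1]=2
Ev 7: PC=6 idx=0 pred=N actual=T -> ctr[0]=1

Answer: N N N N T T N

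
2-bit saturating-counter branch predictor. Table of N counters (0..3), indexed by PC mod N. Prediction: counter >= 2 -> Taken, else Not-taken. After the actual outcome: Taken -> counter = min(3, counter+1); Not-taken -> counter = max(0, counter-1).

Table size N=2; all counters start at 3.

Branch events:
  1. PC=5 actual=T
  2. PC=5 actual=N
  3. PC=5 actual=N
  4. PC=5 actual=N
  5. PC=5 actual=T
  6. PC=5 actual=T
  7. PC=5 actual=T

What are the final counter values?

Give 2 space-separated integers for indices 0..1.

Ev 1: PC=5 idx=1 pred=T actual=T -> ctr[1]=3
Ev 2: PC=5 idx=1 pred=T actual=N -> ctr[1]=2
Ev 3: PC=5 idx=1 pred=T actual=N -> ctr[1]=1
Ev 4: PC=5 idx=1 pred=N actual=N -> ctr[1]=0
Ev 5: PC=5 idx=1 pred=N actual=T -> ctr[1]=1
Ev 6: PC=5 idx=1 pred=N actual=T -> ctr[1]=2
Ev 7: PC=5 idx=1 pred=T actual=T -> ctr[1]=3

Answer: 3 3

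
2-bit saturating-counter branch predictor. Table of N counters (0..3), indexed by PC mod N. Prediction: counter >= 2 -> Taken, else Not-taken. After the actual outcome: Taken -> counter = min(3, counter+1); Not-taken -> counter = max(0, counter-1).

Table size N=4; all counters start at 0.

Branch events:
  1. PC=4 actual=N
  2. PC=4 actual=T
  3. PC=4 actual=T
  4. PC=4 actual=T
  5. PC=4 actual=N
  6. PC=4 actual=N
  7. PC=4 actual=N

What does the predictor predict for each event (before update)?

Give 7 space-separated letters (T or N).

Answer: N N N T T T N

Derivation:
Ev 1: PC=4 idx=0 pred=N actual=N -> ctr[0]=0
Ev 2: PC=4 idx=0 pred=N actual=T -> ctr[0]=1
Ev 3: PC=4 idx=0 pred=N actual=T -> ctr[0]=2
Ev 4: PC=4 idx=0 pred=T actual=T -> ctr[0]=3
Ev 5: PC=4 idx=0 pred=T actual=N -> ctr[0]=2
Ev 6: PC=4 idx=0 pred=T actual=N -> ctr[0]=1
Ev 7: PC=4 idx=0 pred=N actual=N -> ctr[0]=0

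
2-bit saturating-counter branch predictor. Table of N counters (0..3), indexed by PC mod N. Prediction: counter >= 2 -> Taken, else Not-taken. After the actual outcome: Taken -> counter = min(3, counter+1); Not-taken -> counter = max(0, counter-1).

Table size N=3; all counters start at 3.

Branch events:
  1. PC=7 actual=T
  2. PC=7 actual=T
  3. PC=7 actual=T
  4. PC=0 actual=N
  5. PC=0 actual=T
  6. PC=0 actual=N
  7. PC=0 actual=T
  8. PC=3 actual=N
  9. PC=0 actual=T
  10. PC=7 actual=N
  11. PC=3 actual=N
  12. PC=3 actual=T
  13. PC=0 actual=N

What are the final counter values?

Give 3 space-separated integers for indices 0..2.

Ev 1: PC=7 idx=1 pred=T actual=T -> ctr[1]=3
Ev 2: PC=7 idx=1 pred=T actual=T -> ctr[1]=3
Ev 3: PC=7 idx=1 pred=T actual=T -> ctr[1]=3
Ev 4: PC=0 idx=0 pred=T actual=N -> ctr[0]=2
Ev 5: PC=0 idx=0 pred=T actual=T -> ctr[0]=3
Ev 6: PC=0 idx=0 pred=T actual=N -> ctr[0]=2
Ev 7: PC=0 idx=0 pred=T actual=T -> ctr[0]=3
Ev 8: PC=3 idx=0 pred=T actual=N -> ctr[0]=2
Ev 9: PC=0 idx=0 pred=T actual=T -> ctr[0]=3
Ev 10: PC=7 idx=1 pred=T actual=N -> ctr[1]=2
Ev 11: PC=3 idx=0 pred=T actual=N -> ctr[0]=2
Ev 12: PC=3 idx=0 pred=T actual=T -> ctr[0]=3
Ev 13: PC=0 idx=0 pred=T actual=N -> ctr[0]=2

Answer: 2 2 3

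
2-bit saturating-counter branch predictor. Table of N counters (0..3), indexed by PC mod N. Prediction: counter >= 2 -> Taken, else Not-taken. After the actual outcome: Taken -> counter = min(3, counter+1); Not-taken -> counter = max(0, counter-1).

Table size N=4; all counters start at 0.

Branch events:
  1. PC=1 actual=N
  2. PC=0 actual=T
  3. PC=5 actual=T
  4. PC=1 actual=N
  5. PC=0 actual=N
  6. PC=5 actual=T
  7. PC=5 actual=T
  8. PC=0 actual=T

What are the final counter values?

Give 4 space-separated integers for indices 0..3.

Ev 1: PC=1 idx=1 pred=N actual=N -> ctr[1]=0
Ev 2: PC=0 idx=0 pred=N actual=T -> ctr[0]=1
Ev 3: PC=5 idx=1 pred=N actual=T -> ctr[1]=1
Ev 4: PC=1 idx=1 pred=N actual=N -> ctr[1]=0
Ev 5: PC=0 idx=0 pred=N actual=N -> ctr[0]=0
Ev 6: PC=5 idx=1 pred=N actual=T -> ctr[1]=1
Ev 7: PC=5 idx=1 pred=N actual=T -> ctr[1]=2
Ev 8: PC=0 idx=0 pred=N actual=T -> ctr[0]=1

Answer: 1 2 0 0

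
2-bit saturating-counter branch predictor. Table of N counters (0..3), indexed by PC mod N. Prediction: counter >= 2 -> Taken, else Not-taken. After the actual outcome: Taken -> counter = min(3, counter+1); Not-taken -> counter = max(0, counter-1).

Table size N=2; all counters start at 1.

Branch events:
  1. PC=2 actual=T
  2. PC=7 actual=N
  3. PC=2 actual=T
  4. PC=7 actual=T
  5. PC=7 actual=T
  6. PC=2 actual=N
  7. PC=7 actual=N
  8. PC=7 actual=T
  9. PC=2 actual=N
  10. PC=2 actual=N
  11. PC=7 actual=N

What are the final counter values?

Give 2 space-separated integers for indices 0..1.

Answer: 0 1

Derivation:
Ev 1: PC=2 idx=0 pred=N actual=T -> ctr[0]=2
Ev 2: PC=7 idx=1 pred=N actual=N -> ctr[1]=0
Ev 3: PC=2 idx=0 pred=T actual=T -> ctr[0]=3
Ev 4: PC=7 idx=1 pred=N actual=T -> ctr[1]=1
Ev 5: PC=7 idx=1 pred=N actual=T -> ctr[1]=2
Ev 6: PC=2 idx=0 pred=T actual=N -> ctr[0]=2
Ev 7: PC=7 idx=1 pred=T actual=N -> ctr[1]=1
Ev 8: PC=7 idx=1 pred=N actual=T -> ctr[1]=2
Ev 9: PC=2 idx=0 pred=T actual=N -> ctr[0]=1
Ev 10: PC=2 idx=0 pred=N actual=N -> ctr[0]=0
Ev 11: PC=7 idx=1 pred=T actual=N -> ctr[1]=1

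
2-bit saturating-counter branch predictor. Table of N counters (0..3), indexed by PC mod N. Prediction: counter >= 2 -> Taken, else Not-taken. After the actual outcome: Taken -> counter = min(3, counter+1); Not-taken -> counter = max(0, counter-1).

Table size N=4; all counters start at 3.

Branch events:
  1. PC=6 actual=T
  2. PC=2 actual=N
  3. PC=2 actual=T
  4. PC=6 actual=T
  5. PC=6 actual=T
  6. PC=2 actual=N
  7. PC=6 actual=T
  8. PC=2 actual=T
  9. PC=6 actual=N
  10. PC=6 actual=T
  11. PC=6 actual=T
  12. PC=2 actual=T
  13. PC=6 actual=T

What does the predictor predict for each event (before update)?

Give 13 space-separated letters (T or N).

Answer: T T T T T T T T T T T T T

Derivation:
Ev 1: PC=6 idx=2 pred=T actual=T -> ctr[2]=3
Ev 2: PC=2 idx=2 pred=T actual=N -> ctr[2]=2
Ev 3: PC=2 idx=2 pred=T actual=T -> ctr[2]=3
Ev 4: PC=6 idx=2 pred=T actual=T -> ctr[2]=3
Ev 5: PC=6 idx=2 pred=T actual=T -> ctr[2]=3
Ev 6: PC=2 idx=2 pred=T actual=N -> ctr[2]=2
Ev 7: PC=6 idx=2 pred=T actual=T -> ctr[2]=3
Ev 8: PC=2 idx=2 pred=T actual=T -> ctr[2]=3
Ev 9: PC=6 idx=2 pred=T actual=N -> ctr[2]=2
Ev 10: PC=6 idx=2 pred=T actual=T -> ctr[2]=3
Ev 11: PC=6 idx=2 pred=T actual=T -> ctr[2]=3
Ev 12: PC=2 idx=2 pred=T actual=T -> ctr[2]=3
Ev 13: PC=6 idx=2 pred=T actual=T -> ctr[2]=3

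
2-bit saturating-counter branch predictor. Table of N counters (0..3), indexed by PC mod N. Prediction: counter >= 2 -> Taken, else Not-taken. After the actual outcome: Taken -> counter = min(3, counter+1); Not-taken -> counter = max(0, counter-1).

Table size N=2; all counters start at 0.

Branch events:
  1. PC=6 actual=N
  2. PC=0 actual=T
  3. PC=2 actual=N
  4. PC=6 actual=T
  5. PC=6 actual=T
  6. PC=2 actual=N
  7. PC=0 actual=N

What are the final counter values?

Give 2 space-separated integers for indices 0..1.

Answer: 0 0

Derivation:
Ev 1: PC=6 idx=0 pred=N actual=N -> ctr[0]=0
Ev 2: PC=0 idx=0 pred=N actual=T -> ctr[0]=1
Ev 3: PC=2 idx=0 pred=N actual=N -> ctr[0]=0
Ev 4: PC=6 idx=0 pred=N actual=T -> ctr[0]=1
Ev 5: PC=6 idx=0 pred=N actual=T -> ctr[0]=2
Ev 6: PC=2 idx=0 pred=T actual=N -> ctr[0]=1
Ev 7: PC=0 idx=0 pred=N actual=N -> ctr[0]=0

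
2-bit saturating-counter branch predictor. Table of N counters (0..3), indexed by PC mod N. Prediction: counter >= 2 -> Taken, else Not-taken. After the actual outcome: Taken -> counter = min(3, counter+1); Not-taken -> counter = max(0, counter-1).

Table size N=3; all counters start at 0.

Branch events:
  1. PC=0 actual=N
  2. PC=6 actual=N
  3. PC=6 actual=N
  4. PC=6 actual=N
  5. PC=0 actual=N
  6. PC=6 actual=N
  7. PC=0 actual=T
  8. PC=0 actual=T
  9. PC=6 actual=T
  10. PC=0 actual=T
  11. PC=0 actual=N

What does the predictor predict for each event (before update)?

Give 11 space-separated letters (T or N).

Answer: N N N N N N N N T T T

Derivation:
Ev 1: PC=0 idx=0 pred=N actual=N -> ctr[0]=0
Ev 2: PC=6 idx=0 pred=N actual=N -> ctr[0]=0
Ev 3: PC=6 idx=0 pred=N actual=N -> ctr[0]=0
Ev 4: PC=6 idx=0 pred=N actual=N -> ctr[0]=0
Ev 5: PC=0 idx=0 pred=N actual=N -> ctr[0]=0
Ev 6: PC=6 idx=0 pred=N actual=N -> ctr[0]=0
Ev 7: PC=0 idx=0 pred=N actual=T -> ctr[0]=1
Ev 8: PC=0 idx=0 pred=N actual=T -> ctr[0]=2
Ev 9: PC=6 idx=0 pred=T actual=T -> ctr[0]=3
Ev 10: PC=0 idx=0 pred=T actual=T -> ctr[0]=3
Ev 11: PC=0 idx=0 pred=T actual=N -> ctr[0]=2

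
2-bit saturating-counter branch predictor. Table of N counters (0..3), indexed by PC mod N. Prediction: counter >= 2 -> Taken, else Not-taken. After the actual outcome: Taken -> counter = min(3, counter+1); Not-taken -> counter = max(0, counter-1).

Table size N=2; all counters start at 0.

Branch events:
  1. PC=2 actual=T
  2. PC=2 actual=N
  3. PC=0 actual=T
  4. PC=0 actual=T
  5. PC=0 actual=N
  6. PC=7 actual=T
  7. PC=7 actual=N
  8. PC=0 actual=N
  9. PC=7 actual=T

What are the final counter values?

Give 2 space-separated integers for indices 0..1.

Ev 1: PC=2 idx=0 pred=N actual=T -> ctr[0]=1
Ev 2: PC=2 idx=0 pred=N actual=N -> ctr[0]=0
Ev 3: PC=0 idx=0 pred=N actual=T -> ctr[0]=1
Ev 4: PC=0 idx=0 pred=N actual=T -> ctr[0]=2
Ev 5: PC=0 idx=0 pred=T actual=N -> ctr[0]=1
Ev 6: PC=7 idx=1 pred=N actual=T -> ctr[1]=1
Ev 7: PC=7 idx=1 pred=N actual=N -> ctr[1]=0
Ev 8: PC=0 idx=0 pred=N actual=N -> ctr[0]=0
Ev 9: PC=7 idx=1 pred=N actual=T -> ctr[1]=1

Answer: 0 1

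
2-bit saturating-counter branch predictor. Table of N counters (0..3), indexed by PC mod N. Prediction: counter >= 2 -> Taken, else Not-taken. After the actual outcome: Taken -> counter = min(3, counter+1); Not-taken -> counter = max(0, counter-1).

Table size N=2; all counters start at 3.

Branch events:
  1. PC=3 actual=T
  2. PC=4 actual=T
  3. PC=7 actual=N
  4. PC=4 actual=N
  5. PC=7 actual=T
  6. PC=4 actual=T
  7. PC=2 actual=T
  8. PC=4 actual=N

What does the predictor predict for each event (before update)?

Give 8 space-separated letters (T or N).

Ev 1: PC=3 idx=1 pred=T actual=T -> ctr[1]=3
Ev 2: PC=4 idx=0 pred=T actual=T -> ctr[0]=3
Ev 3: PC=7 idx=1 pred=T actual=N -> ctr[1]=2
Ev 4: PC=4 idx=0 pred=T actual=N -> ctr[0]=2
Ev 5: PC=7 idx=1 pred=T actual=T -> ctr[1]=3
Ev 6: PC=4 idx=0 pred=T actual=T -> ctr[0]=3
Ev 7: PC=2 idx=0 pred=T actual=T -> ctr[0]=3
Ev 8: PC=4 idx=0 pred=T actual=N -> ctr[0]=2

Answer: T T T T T T T T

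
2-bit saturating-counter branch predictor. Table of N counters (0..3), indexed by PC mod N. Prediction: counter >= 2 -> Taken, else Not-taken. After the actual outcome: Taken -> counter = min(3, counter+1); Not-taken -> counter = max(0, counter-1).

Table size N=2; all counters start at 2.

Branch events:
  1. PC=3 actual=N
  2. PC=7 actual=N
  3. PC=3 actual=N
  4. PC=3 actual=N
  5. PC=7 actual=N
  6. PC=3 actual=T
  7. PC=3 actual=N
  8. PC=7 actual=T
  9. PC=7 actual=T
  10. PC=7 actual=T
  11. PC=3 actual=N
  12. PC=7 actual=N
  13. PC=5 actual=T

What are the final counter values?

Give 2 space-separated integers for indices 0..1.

Answer: 2 2

Derivation:
Ev 1: PC=3 idx=1 pred=T actual=N -> ctr[1]=1
Ev 2: PC=7 idx=1 pred=N actual=N -> ctr[1]=0
Ev 3: PC=3 idx=1 pred=N actual=N -> ctr[1]=0
Ev 4: PC=3 idx=1 pred=N actual=N -> ctr[1]=0
Ev 5: PC=7 idx=1 pred=N actual=N -> ctr[1]=0
Ev 6: PC=3 idx=1 pred=N actual=T -> ctr[1]=1
Ev 7: PC=3 idx=1 pred=N actual=N -> ctr[1]=0
Ev 8: PC=7 idx=1 pred=N actual=T -> ctr[1]=1
Ev 9: PC=7 idx=1 pred=N actual=T -> ctr[1]=2
Ev 10: PC=7 idx=1 pred=T actual=T -> ctr[1]=3
Ev 11: PC=3 idx=1 pred=T actual=N -> ctr[1]=2
Ev 12: PC=7 idx=1 pred=T actual=N -> ctr[1]=1
Ev 13: PC=5 idx=1 pred=N actual=T -> ctr[1]=2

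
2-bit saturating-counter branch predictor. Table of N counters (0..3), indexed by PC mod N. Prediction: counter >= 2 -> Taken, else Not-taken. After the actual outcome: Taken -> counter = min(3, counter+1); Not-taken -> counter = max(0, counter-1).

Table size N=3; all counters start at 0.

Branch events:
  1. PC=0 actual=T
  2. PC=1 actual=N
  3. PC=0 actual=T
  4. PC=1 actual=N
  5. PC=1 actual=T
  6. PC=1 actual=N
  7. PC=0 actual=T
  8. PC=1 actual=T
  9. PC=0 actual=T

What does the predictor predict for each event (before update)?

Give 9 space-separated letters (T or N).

Answer: N N N N N N T N T

Derivation:
Ev 1: PC=0 idx=0 pred=N actual=T -> ctr[0]=1
Ev 2: PC=1 idx=1 pred=N actual=N -> ctr[1]=0
Ev 3: PC=0 idx=0 pred=N actual=T -> ctr[0]=2
Ev 4: PC=1 idx=1 pred=N actual=N -> ctr[1]=0
Ev 5: PC=1 idx=1 pred=N actual=T -> ctr[1]=1
Ev 6: PC=1 idx=1 pred=N actual=N -> ctr[1]=0
Ev 7: PC=0 idx=0 pred=T actual=T -> ctr[0]=3
Ev 8: PC=1 idx=1 pred=N actual=T -> ctr[1]=1
Ev 9: PC=0 idx=0 pred=T actual=T -> ctr[0]=3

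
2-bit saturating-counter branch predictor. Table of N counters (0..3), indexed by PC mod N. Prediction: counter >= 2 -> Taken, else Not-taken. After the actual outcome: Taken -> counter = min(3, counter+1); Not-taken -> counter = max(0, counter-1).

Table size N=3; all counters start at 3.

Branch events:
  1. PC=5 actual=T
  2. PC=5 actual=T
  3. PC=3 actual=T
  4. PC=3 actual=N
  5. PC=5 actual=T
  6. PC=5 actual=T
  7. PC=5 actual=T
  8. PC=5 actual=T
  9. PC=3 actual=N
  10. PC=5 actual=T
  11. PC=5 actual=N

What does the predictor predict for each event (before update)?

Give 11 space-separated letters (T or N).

Answer: T T T T T T T T T T T

Derivation:
Ev 1: PC=5 idx=2 pred=T actual=T -> ctr[2]=3
Ev 2: PC=5 idx=2 pred=T actual=T -> ctr[2]=3
Ev 3: PC=3 idx=0 pred=T actual=T -> ctr[0]=3
Ev 4: PC=3 idx=0 pred=T actual=N -> ctr[0]=2
Ev 5: PC=5 idx=2 pred=T actual=T -> ctr[2]=3
Ev 6: PC=5 idx=2 pred=T actual=T -> ctr[2]=3
Ev 7: PC=5 idx=2 pred=T actual=T -> ctr[2]=3
Ev 8: PC=5 idx=2 pred=T actual=T -> ctr[2]=3
Ev 9: PC=3 idx=0 pred=T actual=N -> ctr[0]=1
Ev 10: PC=5 idx=2 pred=T actual=T -> ctr[2]=3
Ev 11: PC=5 idx=2 pred=T actual=N -> ctr[2]=2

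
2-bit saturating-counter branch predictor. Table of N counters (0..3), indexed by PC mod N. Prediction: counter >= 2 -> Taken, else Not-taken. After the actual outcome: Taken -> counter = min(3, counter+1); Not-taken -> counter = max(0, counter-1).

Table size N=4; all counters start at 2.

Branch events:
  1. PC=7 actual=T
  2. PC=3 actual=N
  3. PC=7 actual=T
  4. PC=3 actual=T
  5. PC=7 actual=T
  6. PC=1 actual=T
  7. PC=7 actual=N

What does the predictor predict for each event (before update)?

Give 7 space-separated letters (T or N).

Ev 1: PC=7 idx=3 pred=T actual=T -> ctr[3]=3
Ev 2: PC=3 idx=3 pred=T actual=N -> ctr[3]=2
Ev 3: PC=7 idx=3 pred=T actual=T -> ctr[3]=3
Ev 4: PC=3 idx=3 pred=T actual=T -> ctr[3]=3
Ev 5: PC=7 idx=3 pred=T actual=T -> ctr[3]=3
Ev 6: PC=1 idx=1 pred=T actual=T -> ctr[1]=3
Ev 7: PC=7 idx=3 pred=T actual=N -> ctr[3]=2

Answer: T T T T T T T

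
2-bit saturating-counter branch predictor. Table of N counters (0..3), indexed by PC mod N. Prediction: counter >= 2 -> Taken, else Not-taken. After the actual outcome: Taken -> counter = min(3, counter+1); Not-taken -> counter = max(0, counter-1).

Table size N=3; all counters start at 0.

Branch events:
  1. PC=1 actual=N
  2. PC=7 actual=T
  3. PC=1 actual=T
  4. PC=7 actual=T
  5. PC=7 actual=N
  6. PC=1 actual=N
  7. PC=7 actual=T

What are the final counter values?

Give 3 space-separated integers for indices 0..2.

Ev 1: PC=1 idx=1 pred=N actual=N -> ctr[1]=0
Ev 2: PC=7 idx=1 pred=N actual=T -> ctr[1]=1
Ev 3: PC=1 idx=1 pred=N actual=T -> ctr[1]=2
Ev 4: PC=7 idx=1 pred=T actual=T -> ctr[1]=3
Ev 5: PC=7 idx=1 pred=T actual=N -> ctr[1]=2
Ev 6: PC=1 idx=1 pred=T actual=N -> ctr[1]=1
Ev 7: PC=7 idx=1 pred=N actual=T -> ctr[1]=2

Answer: 0 2 0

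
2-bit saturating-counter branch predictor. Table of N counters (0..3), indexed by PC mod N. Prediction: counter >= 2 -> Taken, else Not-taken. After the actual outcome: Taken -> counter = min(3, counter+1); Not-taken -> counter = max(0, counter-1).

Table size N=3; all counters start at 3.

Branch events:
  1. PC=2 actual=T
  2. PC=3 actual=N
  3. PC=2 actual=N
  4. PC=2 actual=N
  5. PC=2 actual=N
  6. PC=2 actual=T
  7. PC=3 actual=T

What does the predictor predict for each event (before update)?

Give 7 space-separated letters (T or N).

Answer: T T T T N N T

Derivation:
Ev 1: PC=2 idx=2 pred=T actual=T -> ctr[2]=3
Ev 2: PC=3 idx=0 pred=T actual=N -> ctr[0]=2
Ev 3: PC=2 idx=2 pred=T actual=N -> ctr[2]=2
Ev 4: PC=2 idx=2 pred=T actual=N -> ctr[2]=1
Ev 5: PC=2 idx=2 pred=N actual=N -> ctr[2]=0
Ev 6: PC=2 idx=2 pred=N actual=T -> ctr[2]=1
Ev 7: PC=3 idx=0 pred=T actual=T -> ctr[0]=3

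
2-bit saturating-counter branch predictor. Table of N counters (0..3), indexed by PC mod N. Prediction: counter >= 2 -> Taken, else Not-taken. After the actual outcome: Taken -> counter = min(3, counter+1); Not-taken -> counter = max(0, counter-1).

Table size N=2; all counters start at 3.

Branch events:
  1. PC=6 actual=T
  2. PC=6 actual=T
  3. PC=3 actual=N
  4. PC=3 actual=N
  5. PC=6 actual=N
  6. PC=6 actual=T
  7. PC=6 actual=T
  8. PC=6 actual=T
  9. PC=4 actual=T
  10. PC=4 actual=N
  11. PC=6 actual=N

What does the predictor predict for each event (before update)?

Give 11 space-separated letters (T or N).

Ev 1: PC=6 idx=0 pred=T actual=T -> ctr[0]=3
Ev 2: PC=6 idx=0 pred=T actual=T -> ctr[0]=3
Ev 3: PC=3 idx=1 pred=T actual=N -> ctr[1]=2
Ev 4: PC=3 idx=1 pred=T actual=N -> ctr[1]=1
Ev 5: PC=6 idx=0 pred=T actual=N -> ctr[0]=2
Ev 6: PC=6 idx=0 pred=T actual=T -> ctr[0]=3
Ev 7: PC=6 idx=0 pred=T actual=T -> ctr[0]=3
Ev 8: PC=6 idx=0 pred=T actual=T -> ctr[0]=3
Ev 9: PC=4 idx=0 pred=T actual=T -> ctr[0]=3
Ev 10: PC=4 idx=0 pred=T actual=N -> ctr[0]=2
Ev 11: PC=6 idx=0 pred=T actual=N -> ctr[0]=1

Answer: T T T T T T T T T T T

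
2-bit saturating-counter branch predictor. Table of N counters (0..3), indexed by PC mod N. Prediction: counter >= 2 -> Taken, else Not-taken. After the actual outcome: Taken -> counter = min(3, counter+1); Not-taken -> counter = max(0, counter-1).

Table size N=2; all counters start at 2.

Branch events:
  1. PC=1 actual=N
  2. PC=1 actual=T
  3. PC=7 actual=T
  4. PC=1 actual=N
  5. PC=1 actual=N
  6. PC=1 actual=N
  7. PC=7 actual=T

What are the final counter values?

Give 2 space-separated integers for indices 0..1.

Answer: 2 1

Derivation:
Ev 1: PC=1 idx=1 pred=T actual=N -> ctr[1]=1
Ev 2: PC=1 idx=1 pred=N actual=T -> ctr[1]=2
Ev 3: PC=7 idx=1 pred=T actual=T -> ctr[1]=3
Ev 4: PC=1 idx=1 pred=T actual=N -> ctr[1]=2
Ev 5: PC=1 idx=1 pred=T actual=N -> ctr[1]=1
Ev 6: PC=1 idx=1 pred=N actual=N -> ctr[1]=0
Ev 7: PC=7 idx=1 pred=N actual=T -> ctr[1]=1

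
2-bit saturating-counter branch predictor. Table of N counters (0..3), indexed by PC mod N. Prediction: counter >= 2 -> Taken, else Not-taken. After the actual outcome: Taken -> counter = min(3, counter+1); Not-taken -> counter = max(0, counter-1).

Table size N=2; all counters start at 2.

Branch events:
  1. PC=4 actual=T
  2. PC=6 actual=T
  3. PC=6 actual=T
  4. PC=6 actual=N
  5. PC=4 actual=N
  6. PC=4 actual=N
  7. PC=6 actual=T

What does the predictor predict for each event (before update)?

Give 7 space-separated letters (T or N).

Ev 1: PC=4 idx=0 pred=T actual=T -> ctr[0]=3
Ev 2: PC=6 idx=0 pred=T actual=T -> ctr[0]=3
Ev 3: PC=6 idx=0 pred=T actual=T -> ctr[0]=3
Ev 4: PC=6 idx=0 pred=T actual=N -> ctr[0]=2
Ev 5: PC=4 idx=0 pred=T actual=N -> ctr[0]=1
Ev 6: PC=4 idx=0 pred=N actual=N -> ctr[0]=0
Ev 7: PC=6 idx=0 pred=N actual=T -> ctr[0]=1

Answer: T T T T T N N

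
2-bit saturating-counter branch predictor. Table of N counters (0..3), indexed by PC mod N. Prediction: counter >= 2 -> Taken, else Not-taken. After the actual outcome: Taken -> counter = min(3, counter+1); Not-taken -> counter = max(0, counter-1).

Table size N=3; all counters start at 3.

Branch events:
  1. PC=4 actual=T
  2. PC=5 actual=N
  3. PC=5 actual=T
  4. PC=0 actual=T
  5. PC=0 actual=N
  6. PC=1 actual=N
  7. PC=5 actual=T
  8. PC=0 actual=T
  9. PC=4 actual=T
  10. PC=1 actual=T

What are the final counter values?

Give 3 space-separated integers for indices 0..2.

Ev 1: PC=4 idx=1 pred=T actual=T -> ctr[1]=3
Ev 2: PC=5 idx=2 pred=T actual=N -> ctr[2]=2
Ev 3: PC=5 idx=2 pred=T actual=T -> ctr[2]=3
Ev 4: PC=0 idx=0 pred=T actual=T -> ctr[0]=3
Ev 5: PC=0 idx=0 pred=T actual=N -> ctr[0]=2
Ev 6: PC=1 idx=1 pred=T actual=N -> ctr[1]=2
Ev 7: PC=5 idx=2 pred=T actual=T -> ctr[2]=3
Ev 8: PC=0 idx=0 pred=T actual=T -> ctr[0]=3
Ev 9: PC=4 idx=1 pred=T actual=T -> ctr[1]=3
Ev 10: PC=1 idx=1 pred=T actual=T -> ctr[1]=3

Answer: 3 3 3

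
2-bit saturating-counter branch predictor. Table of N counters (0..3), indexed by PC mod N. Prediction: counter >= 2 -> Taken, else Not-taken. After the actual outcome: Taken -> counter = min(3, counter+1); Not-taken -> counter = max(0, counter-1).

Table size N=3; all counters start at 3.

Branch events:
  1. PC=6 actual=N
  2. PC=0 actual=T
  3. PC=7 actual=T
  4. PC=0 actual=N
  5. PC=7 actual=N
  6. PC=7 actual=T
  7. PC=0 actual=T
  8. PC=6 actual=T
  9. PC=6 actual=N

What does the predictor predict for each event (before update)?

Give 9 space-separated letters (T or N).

Ev 1: PC=6 idx=0 pred=T actual=N -> ctr[0]=2
Ev 2: PC=0 idx=0 pred=T actual=T -> ctr[0]=3
Ev 3: PC=7 idx=1 pred=T actual=T -> ctr[1]=3
Ev 4: PC=0 idx=0 pred=T actual=N -> ctr[0]=2
Ev 5: PC=7 idx=1 pred=T actual=N -> ctr[1]=2
Ev 6: PC=7 idx=1 pred=T actual=T -> ctr[1]=3
Ev 7: PC=0 idx=0 pred=T actual=T -> ctr[0]=3
Ev 8: PC=6 idx=0 pred=T actual=T -> ctr[0]=3
Ev 9: PC=6 idx=0 pred=T actual=N -> ctr[0]=2

Answer: T T T T T T T T T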